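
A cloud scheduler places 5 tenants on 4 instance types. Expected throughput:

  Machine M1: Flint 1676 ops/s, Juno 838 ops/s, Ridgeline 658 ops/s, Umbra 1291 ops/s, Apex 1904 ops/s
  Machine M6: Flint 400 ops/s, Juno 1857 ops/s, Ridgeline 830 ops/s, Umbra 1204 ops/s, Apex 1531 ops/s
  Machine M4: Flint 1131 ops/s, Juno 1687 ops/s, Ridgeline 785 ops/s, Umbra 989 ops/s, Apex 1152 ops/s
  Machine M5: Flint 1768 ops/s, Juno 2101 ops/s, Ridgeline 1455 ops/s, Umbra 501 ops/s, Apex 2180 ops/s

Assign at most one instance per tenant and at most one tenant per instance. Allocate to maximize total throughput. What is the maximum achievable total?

Maximum total: 6747 ops/s

Optimal: Flint→Machine M1 (1676 ops/s), Umbra→Machine M6 (1204 ops/s), Juno→Machine M4 (1687 ops/s), Apex→Machine M5 (2180 ops/s) — total 1676+1204+1687+2180 = 6747 ops/s.
Max-entry greedy (repeatedly take the single best remaining cell) gives 6702 ops/s, worse by 45.
Next-best assignment: Flint→Machine M1, Juno→Machine M6, Umbra→Machine M4, Apex→Machine M5 = 6702 ops/s.
No other one-to-one assignment exceeds 6747 ops/s.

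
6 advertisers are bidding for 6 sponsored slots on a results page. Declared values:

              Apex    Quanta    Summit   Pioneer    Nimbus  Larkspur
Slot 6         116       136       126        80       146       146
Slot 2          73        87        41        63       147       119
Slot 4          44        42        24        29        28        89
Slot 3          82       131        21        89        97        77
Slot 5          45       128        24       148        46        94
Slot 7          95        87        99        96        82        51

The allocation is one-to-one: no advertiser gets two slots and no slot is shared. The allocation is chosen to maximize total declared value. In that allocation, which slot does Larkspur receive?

Larkspur receives Slot 4.

Treat this as an assignment problem: match each advertiser to one slot.
Optimal: Apex→Slot 7 ($95), Quanta→Slot 3 ($131), Summit→Slot 6 ($126), Pioneer→Slot 5 ($148), Nimbus→Slot 2 ($147), Larkspur→Slot 4 ($89) — total 95+131+126+148+147+89 = $736.
Max-entry greedy (repeatedly take the single best remaining cell) gives $715, worse by 21.
Swapping Pioneer↔Nimbus (Pioneer→Slot 2 $63, Nimbus→Slot 5 $46) loses 186.
Larkspur's own top slot is Slot 6 ($146), but forcing Larkspur→Slot 6 and reassigning the rest optimally gives only $715 — worse by 21.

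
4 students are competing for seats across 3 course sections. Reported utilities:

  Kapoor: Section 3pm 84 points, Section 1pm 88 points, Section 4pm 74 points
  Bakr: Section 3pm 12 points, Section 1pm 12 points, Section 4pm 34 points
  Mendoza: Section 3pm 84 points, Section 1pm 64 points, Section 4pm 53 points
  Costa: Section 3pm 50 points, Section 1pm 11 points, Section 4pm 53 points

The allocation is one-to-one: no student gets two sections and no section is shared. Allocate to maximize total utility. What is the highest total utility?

Max total: 225 points

This is a one-to-one assignment (maximum-weight bipartite matching).
Optimal: Mendoza→Section 3pm (84 points), Kapoor→Section 1pm (88 points), Costa→Section 4pm (53 points) — total 84+88+53 = 225 points.
Row-greedy (each student in turn takes its best remaining section) gives 206 points, worse by 19.
Next-best assignment: Mendoza→Section 3pm, Kapoor→Section 1pm, Bakr→Section 4pm = 206 points.
Every other assignment is strictly worse.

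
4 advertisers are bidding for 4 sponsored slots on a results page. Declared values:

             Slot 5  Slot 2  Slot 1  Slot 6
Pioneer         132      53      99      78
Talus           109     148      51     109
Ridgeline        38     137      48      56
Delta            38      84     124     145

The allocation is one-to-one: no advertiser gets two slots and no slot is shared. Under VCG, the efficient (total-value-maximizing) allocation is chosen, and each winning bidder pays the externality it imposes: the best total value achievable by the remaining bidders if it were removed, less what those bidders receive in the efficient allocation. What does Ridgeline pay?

Ridgeline pays $60.

Efficient allocation: Pioneer→Slot 5 ($132), Talus→Slot 6 ($109), Ridgeline→Slot 2 ($137), Delta→Slot 1 ($124); total welfare W = $502.
Ridgeline receives Slot 2 at value $137, so the others get W − 137 = $365.
Without Ridgeline: best allocation of the remaining 3 bidders over all 4 slots is Pioneer→Slot 5 ($132), Talus→Slot 2 ($148), Delta→Slot 6 ($145), total $425.
VCG payment = (others' best without Ridgeline) − (others' welfare with Ridgeline) = 425 − 365 = $60.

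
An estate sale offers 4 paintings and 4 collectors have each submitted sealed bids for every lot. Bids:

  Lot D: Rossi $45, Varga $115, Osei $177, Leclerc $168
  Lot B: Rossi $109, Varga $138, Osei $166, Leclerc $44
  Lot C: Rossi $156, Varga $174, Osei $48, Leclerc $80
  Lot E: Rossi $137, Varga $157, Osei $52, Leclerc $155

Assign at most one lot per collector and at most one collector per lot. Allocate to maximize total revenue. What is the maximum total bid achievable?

Max total: $647

Treat this as an assignment problem: match each collector to one lot.
Optimal: Rossi→Lot C ($156), Varga→Lot E ($157), Osei→Lot B ($166), Leclerc→Lot D ($168) — total 156+157+166+168 = $647.
Next-best assignment: Rossi→Lot E, Varga→Lot C, Osei→Lot B, Leclerc→Lot D = $645.
Every other assignment is strictly worse.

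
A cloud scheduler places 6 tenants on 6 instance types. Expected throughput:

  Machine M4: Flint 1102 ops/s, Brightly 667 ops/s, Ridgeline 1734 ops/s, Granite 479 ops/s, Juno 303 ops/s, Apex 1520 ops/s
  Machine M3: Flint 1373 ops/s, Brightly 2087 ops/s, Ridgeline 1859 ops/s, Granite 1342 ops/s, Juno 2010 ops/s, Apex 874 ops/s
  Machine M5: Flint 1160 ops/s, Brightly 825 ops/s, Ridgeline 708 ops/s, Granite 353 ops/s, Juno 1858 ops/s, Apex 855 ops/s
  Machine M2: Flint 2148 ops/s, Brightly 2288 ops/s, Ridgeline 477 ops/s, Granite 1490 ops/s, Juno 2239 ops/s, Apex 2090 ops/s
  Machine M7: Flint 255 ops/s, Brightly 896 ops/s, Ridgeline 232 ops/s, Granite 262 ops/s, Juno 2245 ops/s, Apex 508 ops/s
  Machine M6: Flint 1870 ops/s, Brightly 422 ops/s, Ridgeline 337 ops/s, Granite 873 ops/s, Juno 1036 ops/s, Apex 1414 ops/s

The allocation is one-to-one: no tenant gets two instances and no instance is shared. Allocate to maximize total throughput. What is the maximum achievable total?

Optimal: Flint→Machine M6 (1870 ops/s), Brightly→Machine M3 (2087 ops/s), Ridgeline→Machine M4 (1734 ops/s), Granite→Machine M5 (353 ops/s), Juno→Machine M7 (2245 ops/s), Apex→Machine M2 (2090 ops/s) — total 1870+2087+1734+353+2245+2090 = 10379 ops/s.
Max-entry greedy (repeatedly take the single best remaining cell) gives 10135 ops/s, worse by 244.

Maximum total: 10379 ops/s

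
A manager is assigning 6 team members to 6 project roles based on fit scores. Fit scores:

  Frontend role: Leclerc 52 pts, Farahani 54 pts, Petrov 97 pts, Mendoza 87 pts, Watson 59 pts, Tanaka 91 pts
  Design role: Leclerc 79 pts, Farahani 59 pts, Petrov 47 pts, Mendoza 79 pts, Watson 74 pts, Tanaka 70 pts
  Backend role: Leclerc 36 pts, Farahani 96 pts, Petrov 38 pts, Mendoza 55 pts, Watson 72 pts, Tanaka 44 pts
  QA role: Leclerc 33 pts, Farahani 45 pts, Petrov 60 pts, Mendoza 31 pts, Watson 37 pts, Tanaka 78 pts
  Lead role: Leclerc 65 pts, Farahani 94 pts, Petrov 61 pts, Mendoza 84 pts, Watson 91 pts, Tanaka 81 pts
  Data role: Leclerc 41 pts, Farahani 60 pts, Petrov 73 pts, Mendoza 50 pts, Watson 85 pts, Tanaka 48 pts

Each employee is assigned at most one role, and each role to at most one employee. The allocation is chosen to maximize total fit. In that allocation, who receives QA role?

Tanaka receives QA role.

This is the linear assignment problem.
Optimal: Leclerc→Design role (79 pts), Farahani→Backend role (96 pts), Petrov→Frontend role (97 pts), Mendoza→Lead role (84 pts), Watson→Data role (85 pts), Tanaka→QA role (78 pts) — total 79+96+97+84+85+78 = 519 pts.
Swapping Petrov↔Watson (Petrov→Data role 73 pts, Watson→Frontend role 59 pts) loses 50.
No other one-to-one assignment exceeds 519 pts.
Tanaka's own top role is Frontend role (91 pts), but forcing Tanaka→Frontend role and reassigning the rest optimally gives only 495 pts — worse by 24.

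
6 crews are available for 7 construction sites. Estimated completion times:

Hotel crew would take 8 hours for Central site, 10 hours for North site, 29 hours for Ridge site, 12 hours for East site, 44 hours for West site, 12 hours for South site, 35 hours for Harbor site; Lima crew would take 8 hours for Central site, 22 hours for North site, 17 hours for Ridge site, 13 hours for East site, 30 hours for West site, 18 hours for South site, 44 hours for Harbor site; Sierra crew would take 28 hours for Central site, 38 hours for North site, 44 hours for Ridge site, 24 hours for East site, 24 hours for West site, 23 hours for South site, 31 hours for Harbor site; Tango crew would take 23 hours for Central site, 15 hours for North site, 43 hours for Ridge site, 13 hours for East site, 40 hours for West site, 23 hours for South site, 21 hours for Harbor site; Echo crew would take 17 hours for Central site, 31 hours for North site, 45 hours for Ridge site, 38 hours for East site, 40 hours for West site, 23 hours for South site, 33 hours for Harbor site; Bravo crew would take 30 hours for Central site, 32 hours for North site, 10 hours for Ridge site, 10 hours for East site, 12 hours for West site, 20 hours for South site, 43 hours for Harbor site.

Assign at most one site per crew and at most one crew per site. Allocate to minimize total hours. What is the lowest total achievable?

Min total: 88 hours

Optimal: Hotel crew→North site (10 hours), Lima crew→Central site (8 hours), Sierra crew→West site (24 hours), Tango crew→East site (13 hours), Echo crew→South site (23 hours), Bravo crew→Ridge site (10 hours) — total 10+8+24+13+23+10 = 88 hours.
Column-greedy (each site in turn goes to its cheapest remaining crew) gives 93 hours, worse by 5.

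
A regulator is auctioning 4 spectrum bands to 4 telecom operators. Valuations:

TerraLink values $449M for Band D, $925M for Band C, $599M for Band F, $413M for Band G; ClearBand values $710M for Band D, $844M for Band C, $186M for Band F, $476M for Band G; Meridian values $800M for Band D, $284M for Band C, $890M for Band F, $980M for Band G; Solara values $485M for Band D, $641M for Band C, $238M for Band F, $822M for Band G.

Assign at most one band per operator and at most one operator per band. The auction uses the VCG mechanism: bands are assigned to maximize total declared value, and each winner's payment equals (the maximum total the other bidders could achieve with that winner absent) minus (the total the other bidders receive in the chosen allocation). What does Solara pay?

Efficient allocation: TerraLink→Band C ($925M), ClearBand→Band D ($710M), Meridian→Band F ($890M), Solara→Band G ($822M); total welfare W = $3347M.
Solara receives Band G at value $822M, so the others get W − 822 = $2525M.
Without Solara: best allocation of the remaining 3 bidders over all 4 bands is TerraLink→Band C ($925M), ClearBand→Band D ($710M), Meridian→Band G ($980M), total $2615M.
VCG payment = (others' best without Solara) − (others' welfare with Solara) = 2615 − 2525 = $90M.

Solara pays $90M.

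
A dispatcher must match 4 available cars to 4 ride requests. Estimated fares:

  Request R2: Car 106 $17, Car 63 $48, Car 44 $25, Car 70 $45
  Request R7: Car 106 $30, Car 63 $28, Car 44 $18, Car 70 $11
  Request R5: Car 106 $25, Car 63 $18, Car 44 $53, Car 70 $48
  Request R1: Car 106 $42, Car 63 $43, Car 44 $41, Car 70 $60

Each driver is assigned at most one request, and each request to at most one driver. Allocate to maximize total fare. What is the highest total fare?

This is a one-to-one assignment (maximum-weight bipartite matching).
Optimal: Car 106→Request R7 ($30), Car 63→Request R2 ($48), Car 44→Request R5 ($53), Car 70→Request R1 ($60) — total 30+48+53+60 = $191.
Row-greedy (each driver in turn takes its best remaining request) gives $154, worse by 37.

Max total: $191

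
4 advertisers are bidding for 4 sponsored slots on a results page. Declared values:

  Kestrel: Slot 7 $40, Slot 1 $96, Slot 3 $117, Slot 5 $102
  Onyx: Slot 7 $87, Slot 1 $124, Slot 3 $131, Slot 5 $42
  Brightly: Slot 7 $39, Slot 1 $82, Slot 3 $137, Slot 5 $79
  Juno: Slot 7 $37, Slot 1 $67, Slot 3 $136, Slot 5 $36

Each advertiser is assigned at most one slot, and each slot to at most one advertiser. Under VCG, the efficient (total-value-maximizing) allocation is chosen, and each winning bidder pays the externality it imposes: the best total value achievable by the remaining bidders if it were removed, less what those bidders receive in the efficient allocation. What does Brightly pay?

Efficient allocation: Kestrel→Slot 5 ($102), Onyx→Slot 7 ($87), Brightly→Slot 1 ($82), Juno→Slot 3 ($136); total welfare W = $407.
Brightly receives Slot 1 at value $82, so the others get W − 82 = $325.
Without Brightly: best allocation of the remaining 3 bidders over all 4 slots is Kestrel→Slot 5 ($102), Onyx→Slot 1 ($124), Juno→Slot 3 ($136), total $362.
VCG payment = (others' best without Brightly) − (others' welfare with Brightly) = 362 − 325 = $37.

Brightly pays $37.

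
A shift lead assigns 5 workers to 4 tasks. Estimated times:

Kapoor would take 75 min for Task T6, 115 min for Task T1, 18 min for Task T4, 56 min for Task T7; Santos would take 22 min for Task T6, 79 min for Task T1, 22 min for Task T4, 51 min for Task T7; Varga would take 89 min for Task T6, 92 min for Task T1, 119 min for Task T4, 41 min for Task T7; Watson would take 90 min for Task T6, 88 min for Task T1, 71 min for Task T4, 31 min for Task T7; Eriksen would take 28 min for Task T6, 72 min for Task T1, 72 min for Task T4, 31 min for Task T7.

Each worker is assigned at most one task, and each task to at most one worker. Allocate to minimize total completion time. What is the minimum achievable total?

Min total: 143 min

This is the linear assignment problem.
Optimal: Santos→Task T6 (22 min), Eriksen→Task T1 (72 min), Kapoor→Task T4 (18 min), Watson→Task T7 (31 min) — total 22+72+18+31 = 143 min.
Row-greedy (each worker in turn takes its cheapest remaining task) gives 169 min, worse by 26.
Next-best assignment: Santos→Task T6, Eriksen→Task T1, Kapoor→Task T4, Varga→Task T7 = 153 min.
Swapping Santos↔Watson (Santos→Task T7 51 min, Watson→Task T6 90 min) adds 88.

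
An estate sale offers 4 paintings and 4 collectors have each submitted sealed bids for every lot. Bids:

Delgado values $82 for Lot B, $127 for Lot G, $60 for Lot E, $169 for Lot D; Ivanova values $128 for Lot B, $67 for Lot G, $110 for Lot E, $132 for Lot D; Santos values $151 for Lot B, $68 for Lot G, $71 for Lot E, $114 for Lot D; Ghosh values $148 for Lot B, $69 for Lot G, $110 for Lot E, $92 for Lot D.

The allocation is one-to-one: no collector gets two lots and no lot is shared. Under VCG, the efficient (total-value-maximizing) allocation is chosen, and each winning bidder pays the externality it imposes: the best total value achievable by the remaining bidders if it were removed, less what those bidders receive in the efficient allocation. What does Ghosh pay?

Efficient allocation: Delgado→Lot G ($127), Ivanova→Lot D ($132), Santos→Lot B ($151), Ghosh→Lot E ($110); total welfare W = $520.
Ghosh receives Lot E at value $110, so the others get W − 110 = $410.
Without Ghosh: best allocation of the remaining 3 bidders over all 4 lots is Delgado→Lot D ($169), Ivanova→Lot E ($110), Santos→Lot B ($151), total $430.
VCG payment = (others' best without Ghosh) − (others' welfare with Ghosh) = 430 − 410 = $20.

Ghosh pays $20.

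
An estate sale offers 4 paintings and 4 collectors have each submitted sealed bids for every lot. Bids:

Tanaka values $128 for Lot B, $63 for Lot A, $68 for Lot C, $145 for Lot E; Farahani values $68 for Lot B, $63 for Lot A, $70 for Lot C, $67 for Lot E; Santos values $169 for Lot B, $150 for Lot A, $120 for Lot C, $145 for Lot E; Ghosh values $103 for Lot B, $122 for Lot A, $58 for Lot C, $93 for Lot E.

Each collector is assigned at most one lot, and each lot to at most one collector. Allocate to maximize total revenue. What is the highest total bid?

This is the linear assignment problem.
Optimal: Tanaka→Lot E ($145), Farahani→Lot C ($70), Santos→Lot B ($169), Ghosh→Lot A ($122) — total 145+70+169+122 = $506.
Next-best assignment: Tanaka→Lot E, Farahani→Lot C, Santos→Lot A, Ghosh→Lot B = $468.
No other one-to-one assignment exceeds $506.

Maximum total: $506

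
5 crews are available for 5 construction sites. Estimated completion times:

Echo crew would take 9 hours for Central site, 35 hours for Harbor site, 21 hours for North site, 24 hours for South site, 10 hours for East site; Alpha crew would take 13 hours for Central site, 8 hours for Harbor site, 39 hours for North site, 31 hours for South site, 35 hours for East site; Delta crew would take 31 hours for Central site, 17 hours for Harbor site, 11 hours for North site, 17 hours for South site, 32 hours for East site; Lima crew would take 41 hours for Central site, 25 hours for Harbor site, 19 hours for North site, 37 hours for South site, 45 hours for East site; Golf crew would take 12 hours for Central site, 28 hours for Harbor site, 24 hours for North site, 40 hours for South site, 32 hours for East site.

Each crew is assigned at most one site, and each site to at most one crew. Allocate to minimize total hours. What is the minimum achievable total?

Optimal: Echo crew→East site (10 hours), Alpha crew→Harbor site (8 hours), Delta crew→South site (17 hours), Lima crew→North site (19 hours), Golf crew→Central site (12 hours) — total 10+8+17+19+12 = 66 hours.
Column-greedy (each site in turn goes to its cheapest remaining crew) gives 97 hours, worse by 31.
Swapping Delta crew↔Echo crew (Delta crew→East site 32 hours, Echo crew→South site 24 hours) adds 29.
Every other assignment is strictly worse.

Min total: 66 hours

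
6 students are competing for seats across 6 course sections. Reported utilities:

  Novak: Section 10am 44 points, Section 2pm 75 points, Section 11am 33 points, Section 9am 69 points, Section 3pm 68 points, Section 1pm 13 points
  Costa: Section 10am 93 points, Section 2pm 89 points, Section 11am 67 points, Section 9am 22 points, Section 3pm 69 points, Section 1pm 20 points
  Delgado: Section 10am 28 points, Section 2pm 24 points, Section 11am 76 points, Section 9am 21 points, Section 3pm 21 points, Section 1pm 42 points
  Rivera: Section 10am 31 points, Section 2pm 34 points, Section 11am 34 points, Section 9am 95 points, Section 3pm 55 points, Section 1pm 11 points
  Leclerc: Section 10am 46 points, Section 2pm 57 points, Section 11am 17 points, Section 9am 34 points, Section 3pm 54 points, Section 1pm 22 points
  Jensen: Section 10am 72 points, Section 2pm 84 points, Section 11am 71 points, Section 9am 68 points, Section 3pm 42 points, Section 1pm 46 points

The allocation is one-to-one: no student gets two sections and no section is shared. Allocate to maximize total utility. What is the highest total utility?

Treat this as an assignment problem: match each student to one section.
Optimal: Novak→Section 2pm (75 points), Costa→Section 10am (93 points), Delgado→Section 11am (76 points), Rivera→Section 9am (95 points), Leclerc→Section 3pm (54 points), Jensen→Section 1pm (46 points) — total 75+93+76+95+54+46 = 439 points.
Max-entry greedy (repeatedly take the single best remaining cell) gives 438 points, worse by 1.
Next-best assignment: Novak→Section 3pm, Costa→Section 10am, Delgado→Section 11am, Rivera→Section 9am, Leclerc→Section 1pm, Jensen→Section 2pm = 438 points.

Max total: 439 points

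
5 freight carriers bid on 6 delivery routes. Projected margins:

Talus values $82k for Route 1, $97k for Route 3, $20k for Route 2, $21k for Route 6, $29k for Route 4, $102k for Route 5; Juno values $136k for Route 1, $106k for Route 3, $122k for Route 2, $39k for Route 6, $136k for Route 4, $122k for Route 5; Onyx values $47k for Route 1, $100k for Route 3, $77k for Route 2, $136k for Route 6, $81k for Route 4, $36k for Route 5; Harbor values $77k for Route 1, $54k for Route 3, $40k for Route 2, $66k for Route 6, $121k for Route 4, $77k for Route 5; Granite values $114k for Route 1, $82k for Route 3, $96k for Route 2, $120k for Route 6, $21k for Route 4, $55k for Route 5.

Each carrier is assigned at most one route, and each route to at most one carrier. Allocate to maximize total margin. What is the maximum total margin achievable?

Max total: $595k

This is a one-to-one assignment (maximum-weight bipartite matching).
Optimal: Talus→Route 5 ($102k), Juno→Route 2 ($122k), Onyx→Route 6 ($136k), Harbor→Route 4 ($121k), Granite→Route 1 ($114k) — total 102+122+136+121+114 = $595k.
Row-greedy (each carrier in turn takes its best remaining route) gives $591k, worse by 4.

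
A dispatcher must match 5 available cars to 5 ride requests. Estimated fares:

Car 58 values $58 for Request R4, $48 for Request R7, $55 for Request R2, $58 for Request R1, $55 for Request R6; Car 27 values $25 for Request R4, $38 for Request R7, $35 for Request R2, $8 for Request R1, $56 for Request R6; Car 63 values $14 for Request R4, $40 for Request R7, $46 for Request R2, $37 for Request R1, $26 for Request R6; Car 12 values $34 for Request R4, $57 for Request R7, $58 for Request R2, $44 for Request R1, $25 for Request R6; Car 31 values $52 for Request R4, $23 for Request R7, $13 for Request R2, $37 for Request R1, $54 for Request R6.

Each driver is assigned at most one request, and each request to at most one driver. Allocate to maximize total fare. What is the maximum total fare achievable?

Treat this as an assignment problem: match each driver to one request.
Optimal: Car 58→Request R1 ($58), Car 27→Request R6 ($56), Car 63→Request R2 ($46), Car 12→Request R7 ($57), Car 31→Request R4 ($52) — total 58+56+46+57+52 = $269.
Max-entry greedy (repeatedly take the single best remaining cell) gives $249, worse by 20.
Swapping Car 27↔Car 63 (Car 27→Request R2 $35, Car 63→Request R6 $26) loses 41.
Every other assignment is strictly worse.

Maximum total: $269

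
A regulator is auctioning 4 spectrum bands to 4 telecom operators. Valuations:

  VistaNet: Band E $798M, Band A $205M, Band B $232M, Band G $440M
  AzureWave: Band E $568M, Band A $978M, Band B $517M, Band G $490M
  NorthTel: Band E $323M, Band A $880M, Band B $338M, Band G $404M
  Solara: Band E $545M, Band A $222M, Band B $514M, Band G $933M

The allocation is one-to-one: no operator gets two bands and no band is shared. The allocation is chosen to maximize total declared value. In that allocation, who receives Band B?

Optimal: VistaNet→Band E ($798M), AzureWave→Band B ($517M), NorthTel→Band A ($880M), Solara→Band G ($933M) — total 798+517+880+933 = $3128M.
Row-greedy (each operator in turn takes its best remaining band) gives $2694M, worse by 434.
Next-best assignment: VistaNet→Band E, AzureWave→Band A, NorthTel→Band B, Solara→Band G = $3047M.
Swapping Solara↔VistaNet (Solara→Band E $545M, VistaNet→Band G $440M) loses 746.
AzureWave's own top band is Band A ($978M), but forcing AzureWave→Band A and reassigning the rest optimally gives only $3047M — worse by 81.

AzureWave receives Band B.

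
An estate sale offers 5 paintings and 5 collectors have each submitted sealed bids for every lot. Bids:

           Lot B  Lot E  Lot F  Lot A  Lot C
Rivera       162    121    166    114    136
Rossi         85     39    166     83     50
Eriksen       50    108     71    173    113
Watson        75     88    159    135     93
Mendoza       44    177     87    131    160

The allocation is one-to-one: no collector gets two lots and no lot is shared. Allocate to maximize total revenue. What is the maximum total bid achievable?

Optimal: Rivera→Lot B ($162), Rossi→Lot F ($166), Eriksen→Lot A ($173), Watson→Lot C ($93), Mendoza→Lot E ($177) — total 162+166+173+93+177 = $771.
Max-entry greedy (repeatedly take the single best remaining cell) gives $694, worse by 77.
Next-best assignment: Rivera→Lot B, Rossi→Lot F, Eriksen→Lot C, Watson→Lot A, Mendoza→Lot E = $753.
Swapping Rivera↔Eriksen (Rivera→Lot A $114, Eriksen→Lot B $50) loses 171.

Max total: $771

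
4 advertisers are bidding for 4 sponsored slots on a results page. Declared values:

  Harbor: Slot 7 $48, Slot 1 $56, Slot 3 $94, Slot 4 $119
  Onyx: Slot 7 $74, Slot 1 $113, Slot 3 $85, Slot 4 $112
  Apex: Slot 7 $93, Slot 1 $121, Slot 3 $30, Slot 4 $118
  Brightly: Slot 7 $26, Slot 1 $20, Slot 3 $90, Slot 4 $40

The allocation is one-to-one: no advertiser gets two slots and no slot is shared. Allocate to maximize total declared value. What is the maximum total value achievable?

Optimal: Harbor→Slot 4 ($119), Onyx→Slot 1 ($113), Apex→Slot 7 ($93), Brightly→Slot 3 ($90) — total 119+113+93+90 = $415.
Max-entry greedy (repeatedly take the single best remaining cell) gives $404, worse by 11.
Checked against all permutations: $415 is optimal.

Max total: $415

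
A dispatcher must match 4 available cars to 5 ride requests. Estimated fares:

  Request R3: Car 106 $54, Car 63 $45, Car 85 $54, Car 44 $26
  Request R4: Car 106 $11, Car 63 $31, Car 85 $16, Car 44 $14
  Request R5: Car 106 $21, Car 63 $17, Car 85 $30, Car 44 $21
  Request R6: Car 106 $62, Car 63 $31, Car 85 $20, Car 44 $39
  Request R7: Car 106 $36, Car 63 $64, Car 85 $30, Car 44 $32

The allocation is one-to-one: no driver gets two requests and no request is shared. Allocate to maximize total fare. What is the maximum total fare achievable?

Maximum total: $201

Treat this as an assignment problem: match each driver to one request.
Optimal: Car 106→Request R6 ($62), Car 63→Request R7 ($64), Car 85→Request R3 ($54), Car 44→Request R5 ($21) — total 62+64+54+21 = $201.
Column-greedy (each request in turn goes to its best remaining driver) gives $154, worse by 47.
Swapping Car 63↔Car 85 (Car 63→Request R3 $45, Car 85→Request R7 $30) loses 43.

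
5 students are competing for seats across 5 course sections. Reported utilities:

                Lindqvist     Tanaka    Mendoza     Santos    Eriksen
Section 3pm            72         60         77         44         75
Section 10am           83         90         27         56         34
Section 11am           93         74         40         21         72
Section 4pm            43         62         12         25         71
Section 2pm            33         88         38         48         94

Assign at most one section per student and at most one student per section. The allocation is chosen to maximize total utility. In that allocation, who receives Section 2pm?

Optimal: Lindqvist→Section 11am (93 points), Tanaka→Section 2pm (88 points), Mendoza→Section 3pm (77 points), Santos→Section 10am (56 points), Eriksen→Section 4pm (71 points) — total 93+88+77+56+71 = 385 points.
Row-greedy (each student in turn takes its best remaining section) gives 379 points, worse by 6.
Swapping Lindqvist↔Mendoza (Lindqvist→Section 3pm 72 points, Mendoza→Section 11am 40 points) loses 58.
No other one-to-one assignment exceeds 385 points.
Tanaka's own top section is Section 10am (90 points), but forcing Tanaka→Section 10am and reassigning the rest optimally gives only 379 points — worse by 6.

Tanaka receives Section 2pm.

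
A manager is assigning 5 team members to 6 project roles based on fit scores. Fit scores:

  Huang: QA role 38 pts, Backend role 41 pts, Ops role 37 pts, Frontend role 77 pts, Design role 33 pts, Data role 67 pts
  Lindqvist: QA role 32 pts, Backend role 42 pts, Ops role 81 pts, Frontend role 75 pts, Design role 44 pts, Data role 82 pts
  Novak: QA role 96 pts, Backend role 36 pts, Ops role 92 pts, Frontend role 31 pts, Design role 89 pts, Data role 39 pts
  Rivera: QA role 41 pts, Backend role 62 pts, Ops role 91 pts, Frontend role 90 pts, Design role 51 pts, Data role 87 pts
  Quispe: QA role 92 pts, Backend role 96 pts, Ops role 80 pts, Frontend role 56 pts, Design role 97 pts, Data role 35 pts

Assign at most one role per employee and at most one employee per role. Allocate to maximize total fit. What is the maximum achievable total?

Max total: 443 pts

Optimal: Huang→Frontend role (77 pts), Lindqvist→Data role (82 pts), Novak→QA role (96 pts), Rivera→Ops role (91 pts), Quispe→Design role (97 pts) — total 77+82+96+91+97 = 443 pts.
Column-greedy (each role in turn goes to its best remaining employee) gives 404 pts, worse by 39.
Swapping Lindqvist↔Rivera (Lindqvist→Ops role 81 pts, Rivera→Data role 87 pts) loses 5.
No other one-to-one assignment exceeds 443 pts.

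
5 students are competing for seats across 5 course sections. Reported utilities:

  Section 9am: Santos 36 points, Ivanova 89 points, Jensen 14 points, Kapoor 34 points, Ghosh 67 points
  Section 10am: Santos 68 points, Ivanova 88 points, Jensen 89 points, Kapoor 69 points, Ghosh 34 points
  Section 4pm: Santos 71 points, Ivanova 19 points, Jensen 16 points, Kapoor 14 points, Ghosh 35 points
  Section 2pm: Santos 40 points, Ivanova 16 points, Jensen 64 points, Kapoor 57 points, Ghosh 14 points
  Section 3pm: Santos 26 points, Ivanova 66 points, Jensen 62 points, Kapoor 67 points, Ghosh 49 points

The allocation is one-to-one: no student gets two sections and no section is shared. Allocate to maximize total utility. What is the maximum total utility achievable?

This is the linear assignment problem.
Optimal: Santos→Section 4pm (71 points), Ivanova→Section 10am (88 points), Jensen→Section 2pm (64 points), Kapoor→Section 3pm (67 points), Ghosh→Section 9am (67 points) — total 71+88+64+67+67 = 357 points.
Column-greedy (each section in turn goes to its best remaining student) gives 355 points, worse by 2.
Next-best assignment: Santos→Section 4pm, Ivanova→Section 9am, Jensen→Section 10am, Kapoor→Section 2pm, Ghosh→Section 3pm = 355 points.

Maximum total: 357 points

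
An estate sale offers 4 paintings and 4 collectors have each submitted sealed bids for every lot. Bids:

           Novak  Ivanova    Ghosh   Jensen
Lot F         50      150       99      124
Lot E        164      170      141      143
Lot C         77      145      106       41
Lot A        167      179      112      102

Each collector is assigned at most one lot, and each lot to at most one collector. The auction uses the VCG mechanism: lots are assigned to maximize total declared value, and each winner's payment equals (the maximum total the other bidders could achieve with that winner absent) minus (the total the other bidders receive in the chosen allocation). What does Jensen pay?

Efficient allocation: Novak→Lot A ($167), Ivanova→Lot C ($145), Ghosh→Lot E ($141), Jensen→Lot F ($124); total welfare W = $577.
Jensen receives Lot F at value $124, so the others get W − 124 = $453.
Without Jensen: best allocation of the remaining 3 bidders over all 4 lots is Novak→Lot A ($167), Ivanova→Lot F ($150), Ghosh→Lot E ($141), total $458.
VCG payment = (others' best without Jensen) − (others' welfare with Jensen) = 458 − 453 = $5.

Jensen pays $5.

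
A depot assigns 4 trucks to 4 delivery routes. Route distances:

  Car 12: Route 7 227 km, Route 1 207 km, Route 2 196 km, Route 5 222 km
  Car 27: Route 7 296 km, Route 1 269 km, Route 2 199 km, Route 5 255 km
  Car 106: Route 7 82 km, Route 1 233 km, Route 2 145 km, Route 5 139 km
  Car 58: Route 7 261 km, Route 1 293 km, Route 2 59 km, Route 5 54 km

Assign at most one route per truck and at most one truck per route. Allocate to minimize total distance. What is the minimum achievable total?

Treat this as an assignment problem: match each truck to one route.
Optimal: Car 12→Route 1 (207 km), Car 27→Route 2 (199 km), Car 106→Route 7 (82 km), Car 58→Route 5 (54 km) — total 207+199+82+54 = 542 km.
Min-entry greedy (repeatedly take the single cheapest remaining cell) gives 601 km, worse by 59.
Swapping Car 106↔Car 27 (Car 106→Route 2 145 km, Car 27→Route 7 296 km) adds 160.
Checked against all permutations: 542 km is optimal.

Min total: 542 km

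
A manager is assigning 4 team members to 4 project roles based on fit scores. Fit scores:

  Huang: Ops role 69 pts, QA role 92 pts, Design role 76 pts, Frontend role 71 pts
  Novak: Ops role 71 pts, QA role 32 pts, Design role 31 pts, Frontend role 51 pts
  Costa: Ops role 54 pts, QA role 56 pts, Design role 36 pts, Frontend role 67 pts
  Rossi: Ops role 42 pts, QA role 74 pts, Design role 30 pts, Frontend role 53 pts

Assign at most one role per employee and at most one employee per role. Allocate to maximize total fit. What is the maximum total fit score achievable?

Optimal: Huang→Design role (76 pts), Novak→Ops role (71 pts), Costa→Frontend role (67 pts), Rossi→QA role (74 pts) — total 76+71+67+74 = 288 pts.
Row-greedy (each employee in turn takes its best remaining role) gives 260 pts, worse by 28.

Maximum total: 288 pts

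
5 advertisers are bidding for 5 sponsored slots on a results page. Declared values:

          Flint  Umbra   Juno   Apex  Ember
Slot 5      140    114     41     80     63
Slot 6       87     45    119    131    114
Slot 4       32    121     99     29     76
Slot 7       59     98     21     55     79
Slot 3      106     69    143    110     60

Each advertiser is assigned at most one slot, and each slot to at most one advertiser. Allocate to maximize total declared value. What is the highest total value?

Maximum total: $614

This is the linear assignment problem.
Optimal: Flint→Slot 5 ($140), Umbra→Slot 4 ($121), Juno→Slot 3 ($143), Apex→Slot 6 ($131), Ember→Slot 7 ($79) — total 140+121+143+131+79 = $614.
Next-best assignment: Flint→Slot 5, Umbra→Slot 7, Juno→Slot 3, Apex→Slot 6, Ember→Slot 4 = $588.
Every other assignment is strictly worse.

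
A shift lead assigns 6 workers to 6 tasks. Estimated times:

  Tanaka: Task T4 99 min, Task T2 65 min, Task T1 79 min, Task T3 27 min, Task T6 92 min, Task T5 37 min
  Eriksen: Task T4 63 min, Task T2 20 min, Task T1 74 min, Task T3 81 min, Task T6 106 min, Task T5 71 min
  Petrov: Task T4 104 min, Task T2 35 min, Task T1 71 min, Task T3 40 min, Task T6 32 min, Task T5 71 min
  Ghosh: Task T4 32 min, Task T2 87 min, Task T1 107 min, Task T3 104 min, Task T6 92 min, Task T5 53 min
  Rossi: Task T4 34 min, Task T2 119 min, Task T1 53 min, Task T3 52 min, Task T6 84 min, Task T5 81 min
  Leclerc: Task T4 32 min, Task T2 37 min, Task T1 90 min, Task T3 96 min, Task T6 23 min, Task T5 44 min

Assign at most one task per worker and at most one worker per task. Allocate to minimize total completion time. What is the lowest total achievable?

Optimal: Tanaka→Task T5 (37 min), Eriksen→Task T2 (20 min), Petrov→Task T3 (40 min), Ghosh→Task T4 (32 min), Rossi→Task T1 (53 min), Leclerc→Task T6 (23 min) — total 37+20+40+32+53+23 = 205 min.
Column-greedy (each task in turn goes to its cheapest remaining worker) gives 226 min, worse by 21.
Next-best assignment: Tanaka→Task T3, Eriksen→Task T2, Petrov→Task T6, Ghosh→Task T4, Rossi→Task T1, Leclerc→Task T5 = 208 min.

Min total: 205 min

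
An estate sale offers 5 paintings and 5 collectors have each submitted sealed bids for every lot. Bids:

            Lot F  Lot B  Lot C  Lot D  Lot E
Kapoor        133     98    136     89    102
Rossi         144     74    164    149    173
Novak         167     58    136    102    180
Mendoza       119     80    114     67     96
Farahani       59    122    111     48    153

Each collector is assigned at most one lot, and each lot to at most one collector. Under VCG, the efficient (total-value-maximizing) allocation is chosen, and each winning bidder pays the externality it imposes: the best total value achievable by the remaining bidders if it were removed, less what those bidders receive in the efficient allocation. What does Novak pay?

Efficient allocation: Kapoor→Lot C ($136), Rossi→Lot D ($149), Novak→Lot E ($180), Mendoza→Lot F ($119), Farahani→Lot B ($122); total welfare W = $706.
Novak receives Lot E at value $180, so the others get W − 180 = $526.
Without Novak: best allocation of the remaining 4 bidders over all 5 lots is Kapoor→Lot C ($136), Rossi→Lot D ($149), Mendoza→Lot F ($119), Farahani→Lot E ($153), total $557.
VCG payment = (others' best without Novak) − (others' welfare with Novak) = 557 − 526 = $31.

Novak pays $31.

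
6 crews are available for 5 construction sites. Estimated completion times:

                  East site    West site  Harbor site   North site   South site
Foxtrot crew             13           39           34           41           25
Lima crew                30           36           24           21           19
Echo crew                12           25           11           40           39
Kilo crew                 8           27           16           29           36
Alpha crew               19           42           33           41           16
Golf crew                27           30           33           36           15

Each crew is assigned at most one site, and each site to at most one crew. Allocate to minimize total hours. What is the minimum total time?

Minimum total: 86 hours

Optimal: Kilo crew→East site (8 hours), Golf crew→West site (30 hours), Echo crew→Harbor site (11 hours), Lima crew→North site (21 hours), Alpha crew→South site (16 hours) — total 8+30+11+21+16 = 86 hours.
Min-entry greedy (repeatedly take the single cheapest remaining cell) gives 94 hours, worse by 8.
No other one-to-one assignment undercuts 86 hours.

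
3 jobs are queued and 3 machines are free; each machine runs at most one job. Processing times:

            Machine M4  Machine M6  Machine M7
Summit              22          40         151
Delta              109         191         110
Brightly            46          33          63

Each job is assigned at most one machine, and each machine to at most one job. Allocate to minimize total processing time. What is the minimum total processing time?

This is a one-to-one assignment (minimum-cost bipartite matching).
Optimal: Summit→Machine M4 (22 min), Delta→Machine M7 (110 min), Brightly→Machine M6 (33 min) — total 22+110+33 = 165 min.
Next-best assignment: Summit→Machine M6, Delta→Machine M7, Brightly→Machine M4 = 196 min.

Min total: 165 min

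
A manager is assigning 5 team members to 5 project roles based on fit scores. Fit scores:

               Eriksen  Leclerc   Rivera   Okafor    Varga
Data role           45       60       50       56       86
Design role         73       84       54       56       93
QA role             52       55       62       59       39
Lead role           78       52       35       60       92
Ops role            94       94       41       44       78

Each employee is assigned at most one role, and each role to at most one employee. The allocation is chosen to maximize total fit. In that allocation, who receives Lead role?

Optimal: Eriksen→Ops role (94 pts), Leclerc→Design role (84 pts), Rivera→QA role (62 pts), Okafor→Data role (56 pts), Varga→Lead role (92 pts) — total 94+84+62+56+92 = 388 pts.
Max-entry greedy (repeatedly take the single best remaining cell) gives 369 pts, worse by 19.
Swapping Eriksen↔Leclerc (Eriksen→Design role 73 pts, Leclerc→Ops role 94 pts) loses 11.
Varga's own top role is Design role (93 pts), but forcing Varga→Design role and reassigning the rest optimally gives only 383 pts — worse by 5.

Varga receives Lead role.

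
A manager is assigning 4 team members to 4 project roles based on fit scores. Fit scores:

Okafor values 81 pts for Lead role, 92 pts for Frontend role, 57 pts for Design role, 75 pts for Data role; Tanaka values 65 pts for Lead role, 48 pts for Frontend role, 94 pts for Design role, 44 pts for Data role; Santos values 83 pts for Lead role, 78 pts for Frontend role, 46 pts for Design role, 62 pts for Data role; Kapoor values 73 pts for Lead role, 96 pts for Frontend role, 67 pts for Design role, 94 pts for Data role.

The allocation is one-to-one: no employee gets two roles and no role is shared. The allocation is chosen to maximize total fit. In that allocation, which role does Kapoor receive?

Kapoor receives Data role.

Optimal: Okafor→Frontend role (92 pts), Tanaka→Design role (94 pts), Santos→Lead role (83 pts), Kapoor→Data role (94 pts) — total 92+94+83+94 = 363 pts.
Max-entry greedy (repeatedly take the single best remaining cell) gives 348 pts, worse by 15.
Checked against all permutations: 363 pts is optimal.
Kapoor's own top role is Frontend role (96 pts), but forcing Kapoor→Frontend role and reassigning the rest optimally gives only 348 pts — worse by 15.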